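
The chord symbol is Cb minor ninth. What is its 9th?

D-flat

Root of Cb minor ninth = C-flat. The 9th is a major 9th: C-flat up a major 9th → D-flat.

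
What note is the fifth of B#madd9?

B#madd9 is built on B♯; its 5th is a perfect 5th above the root.
A fifth above B uses the letter F, and the perfect 5th above B♯ is F𝄪.

F𝄪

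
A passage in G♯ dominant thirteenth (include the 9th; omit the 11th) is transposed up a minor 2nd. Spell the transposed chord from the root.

A C# E G B F#

Transposed root: G# → A (minor 2nd up). So we spell A dominant thirteenth:
Root: A
Major 3rd (3rd): C#
Perfect 5th (5th): E
Minor 7th (7th): G
Major 9th (9th): B
Major 13th (13th): F#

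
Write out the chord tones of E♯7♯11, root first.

E#, G##, B#, D#, A##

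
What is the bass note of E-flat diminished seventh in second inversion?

E-flat diminished seventh in root position is Eb–Gb–Bbb–Dbb.
Second inversion places the fifth in the bass, which is Bbb.

Bbb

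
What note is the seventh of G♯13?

G♯13 is built on G#; its 7th is a minor 7th above the root.
A seventh above G uses the letter F, and the minor 7th above G# is F#.

F#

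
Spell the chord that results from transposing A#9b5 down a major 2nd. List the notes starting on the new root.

A# down a major 2nd → G#. New chord: G# dominant ninth flat five.
G# — root
B# — major 3rd
D — diminished 5th
F# — minor 7th
A# — major 9th

G#  B#  D  F#  A#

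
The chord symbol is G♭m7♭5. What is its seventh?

Fb

G♭m7♭5 is built on Gb; its 7th is a minor 7th above the root.
A seventh above G uses the letter F, and the minor 7th above Gb is Fb.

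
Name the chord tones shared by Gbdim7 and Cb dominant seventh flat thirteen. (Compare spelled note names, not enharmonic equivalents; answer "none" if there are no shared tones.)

G♭, B𝄫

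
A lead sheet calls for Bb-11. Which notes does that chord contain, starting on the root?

B♭ – D♭ – F – A♭ – C – E♭

Root B♭, quality minor eleventh:
B♭ — root
D♭ — minor 3rd
F — perfect 5th
A♭ — minor 7th
C — major 9th
E♭ — perfect 11th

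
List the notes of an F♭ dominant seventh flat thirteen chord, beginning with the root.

F-flat, A-flat, C-flat, E-double-flat, D-double-flat

F♭ dominant seventh flat thirteen is a dominant seventh flat thirteen built on F-flat.
- root: F-flat
- major 3rd: A-flat
- perfect 5th: C-flat
- minor 7th: E-double-flat
- minor 13th: D-double-flat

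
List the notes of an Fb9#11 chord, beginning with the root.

F♭  A♭  C♭  E𝄫  G♭  B♭

Root F♭, quality dominant ninth sharp eleven:
F♭ — root
A♭ — major 3rd
C♭ — perfect 5th
E𝄫 — minor 7th
G♭ — major 9th
B♭ — augmented 11th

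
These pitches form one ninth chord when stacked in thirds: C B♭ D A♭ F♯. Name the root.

B♭

Arranged so that each adjacent pair is a third by letter name: B♭ – D – F♯ – A♭ – C.
The bottom of that stack, B♭, is the root (this is B♭ dominant ninth sharp five).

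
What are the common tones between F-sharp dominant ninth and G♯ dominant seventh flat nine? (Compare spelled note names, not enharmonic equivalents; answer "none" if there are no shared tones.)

F-sharp  G-sharp

F-sharp dominant ninth = F-sharp, A-sharp, C-sharp, E, G-sharp.
G♯ dominant seventh flat nine = G-sharp, B-sharp, D-sharp, F-sharp, A.
Shared: F-sharp, G-sharp.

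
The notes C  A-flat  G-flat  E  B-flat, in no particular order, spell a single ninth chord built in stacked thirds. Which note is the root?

Stacking in thirds gives A-flat – C – E – G-flat – B-flat, so A-flat is the root — A-flat dominant ninth sharp five.

A-flat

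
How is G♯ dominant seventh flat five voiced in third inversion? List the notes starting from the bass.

In root position, G♯ dominant seventh flat five is G-sharp–B-sharp–D–F-sharp.
Third inversion puts the seventh (F-sharp) in the bass.

F-sharp, G-sharp, B-sharp, D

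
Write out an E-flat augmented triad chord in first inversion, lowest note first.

G, B, Eb

E-flat augmented triad = Eb–G–B; first inversion → third (G) lowest.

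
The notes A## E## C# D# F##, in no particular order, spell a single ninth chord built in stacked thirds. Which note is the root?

D#

Stacking in thirds gives D# – F## – A## – C# – E##, so D# is the root — D# dominant seventh sharp nine sharp five.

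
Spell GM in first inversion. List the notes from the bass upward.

B – D – G

In root position, GM is G–B–D.
First inversion puts the third (B) in the bass.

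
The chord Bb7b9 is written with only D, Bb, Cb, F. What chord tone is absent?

Ab

The full Bb7b9 chord is Bb, D, F, Ab, Cb.
Comparing with the voicing, the minor 7th (7th) — Ab — is absent.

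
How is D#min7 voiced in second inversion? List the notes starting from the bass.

D#min7 = D♯–F♯–A♯–C♯; second inversion → fifth (A♯) lowest.

A♯  C♯  D♯  F♯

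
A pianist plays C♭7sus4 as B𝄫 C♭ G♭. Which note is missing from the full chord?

C♭7sus4 = C♭, F♭, G♭, B𝄫. The voicing lacks the 4th (perfect 4th), F♭.

F♭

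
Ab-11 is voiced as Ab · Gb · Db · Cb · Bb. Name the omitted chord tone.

Ab-11 = Ab, Cb, Eb, Gb, Bb, Db. The voicing lacks the 5th (perfect 5th), Eb.

Eb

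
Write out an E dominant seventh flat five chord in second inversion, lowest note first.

In root position, E dominant seventh flat five is E–G-sharp–B-flat–D.
Second inversion puts the fifth (B-flat) in the bass.

B-flat D E G-sharp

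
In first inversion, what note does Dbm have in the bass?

Dbm = D♭–F♭–A♭. First inversion → third in the bass = F♭.

F♭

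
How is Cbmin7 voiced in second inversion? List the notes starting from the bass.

Cbmin7 = C♭–E𝄫–G♭–B𝄫; second inversion → fifth (G♭) lowest.

G♭, B𝄫, C♭, E𝄫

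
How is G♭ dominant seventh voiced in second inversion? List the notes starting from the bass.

G♭ dominant seventh = G♭–B♭–D♭–F♭; second inversion → fifth (D♭) lowest.

D♭ – F♭ – G♭ – B♭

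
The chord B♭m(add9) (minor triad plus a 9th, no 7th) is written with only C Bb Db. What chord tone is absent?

F

The full B♭m(add9) chord is Bb, Db, F, C.
Comparing with the voicing, the perfect 5th (5th) — F — is absent.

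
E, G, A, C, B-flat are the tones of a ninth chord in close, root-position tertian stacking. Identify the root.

A

Stacking in thirds gives A – C – E – G – B-flat, so A is the root — A minor seventh flat nine.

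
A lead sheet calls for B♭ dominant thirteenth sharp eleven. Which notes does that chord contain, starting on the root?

B-flat D F A-flat C E G

B♭ dominant thirteenth sharp eleven: dominant thirteenth sharp eleven on B-flat.
- root: B-flat
- major 3rd: D
- perfect 5th: F
- minor 7th: A-flat
- major 9th: C
- augmented 11th: E
- major 13th: G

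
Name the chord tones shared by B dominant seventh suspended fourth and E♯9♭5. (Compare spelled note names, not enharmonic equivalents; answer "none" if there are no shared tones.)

B

B dominant seventh suspended fourth = B, E, F♯, A.
E♯9♭5 = E♯, G𝄪, B, D♯, F𝄪.
Shared: B.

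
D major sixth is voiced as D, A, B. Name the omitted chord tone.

D major sixth = D, F#, A, B. The voicing lacks the 3rd (major 3rd), F#.

F#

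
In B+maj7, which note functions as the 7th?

A♯

Root of B+maj7 = B. The 7th is a major 7th: B up a major 7th → A♯.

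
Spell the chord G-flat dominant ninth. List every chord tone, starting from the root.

G-flat, B-flat, D-flat, F-flat, A-flat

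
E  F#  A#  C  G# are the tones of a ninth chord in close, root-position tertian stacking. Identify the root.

Stacking in thirds gives F# – A# – C – E – G#, so F# is the root — F# dominant ninth flat five.

F#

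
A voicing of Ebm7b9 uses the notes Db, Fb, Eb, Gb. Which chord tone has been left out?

The full Ebm7b9 chord is Eb, Gb, Bb, Db, Fb.
Comparing with the voicing, the perfect 5th (5th) — Bb — is absent.

Bb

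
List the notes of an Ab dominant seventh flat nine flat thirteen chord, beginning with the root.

Ab, C, Eb, Gb, Bbb, Fb

Ab dominant seventh flat nine flat thirteen is a dominant seventh flat nine flat thirteen built on Ab.
Root: Ab
Major 3rd (3rd): C
Perfect 5th (5th): Eb
Minor 7th (7th): Gb
Minor 9th (9th): Bbb
Minor 13th (13th): Fb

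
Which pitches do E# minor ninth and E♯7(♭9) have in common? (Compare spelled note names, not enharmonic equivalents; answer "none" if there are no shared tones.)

E# minor ninth: E# G# B# D# F##
E♯7(♭9): E# G## B# D# F#
Common to both → E#, B#, D#.

E#  B#  D#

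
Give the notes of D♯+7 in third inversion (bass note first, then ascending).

In root position, D♯+7 is D♯–F𝄪–A𝄪–C♯.
Third inversion puts the seventh (C♯) in the bass.

C♯  D♯  F𝄪  A𝄪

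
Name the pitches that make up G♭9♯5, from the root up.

Gb – Bb – D – Fb – Ab

G♭9♯5: dominant ninth sharp five on Gb.
Gb — root
Bb — major 3rd
D — augmented 5th
Fb — minor 7th
Ab — major 9th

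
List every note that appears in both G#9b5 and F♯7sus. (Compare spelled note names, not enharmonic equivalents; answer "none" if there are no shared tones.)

F#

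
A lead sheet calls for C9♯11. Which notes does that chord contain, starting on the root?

C – E – G – Bb – D – F#

C9♯11 is a dominant ninth sharp eleven built on C.
root → C
3rd (major 3rd) → E
5th (perfect 5th) → G
7th (minor 7th) → Bb
9th (major 9th) → D
11th (augmented 11th) → F#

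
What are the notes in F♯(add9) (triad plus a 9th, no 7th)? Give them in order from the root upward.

F# – A# – C# – G#

F♯(add9) is an added-ninth built on F#.
- root: F#
- major 3rd: A#
- perfect 5th: C#
- major 9th: G#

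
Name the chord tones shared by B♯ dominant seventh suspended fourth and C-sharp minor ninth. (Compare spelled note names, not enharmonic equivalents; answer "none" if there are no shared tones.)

none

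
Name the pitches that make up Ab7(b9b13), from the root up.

A♭ – C – E♭ – G♭ – B𝄫 – F♭

Root A♭, quality dominant seventh flat nine flat thirteen:
root → A♭
3rd (major 3rd) → C
5th (perfect 5th) → E♭
7th (minor 7th) → G♭
9th (minor 9th) → B𝄫
13th (minor 13th) → F♭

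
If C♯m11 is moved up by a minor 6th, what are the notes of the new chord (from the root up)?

A, C, E, G, B, D

C♯ up a minor 6th → A. New chord: A minor eleventh.
- root: A
- minor 3rd: C
- perfect 5th: E
- minor 7th: G
- major 9th: B
- perfect 11th: D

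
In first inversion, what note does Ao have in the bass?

C

Ao = A–C–E♭. First inversion → third in the bass = C.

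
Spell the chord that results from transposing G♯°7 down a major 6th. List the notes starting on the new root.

G# down a major 6th → B. New chord: B diminished seventh.
- root: B
- minor 3rd: D
- diminished 5th: F
- diminished 7th: Ab

B – D – F – Ab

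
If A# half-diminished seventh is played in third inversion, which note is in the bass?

G-sharp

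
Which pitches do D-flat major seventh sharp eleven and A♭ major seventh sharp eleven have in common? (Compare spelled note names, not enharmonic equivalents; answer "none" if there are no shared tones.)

A-flat  C  G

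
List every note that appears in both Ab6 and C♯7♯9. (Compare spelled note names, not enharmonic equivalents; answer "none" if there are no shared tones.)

Ab6 = Ab, C, Eb, F.
C♯7♯9 = C#, E#, G#, B, D##.
Shared: none.

none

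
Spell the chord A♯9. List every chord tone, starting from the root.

A#  C##  E#  G#  B#

A♯9 is a dominant ninth built on A#.
root → A#
3rd (major 3rd) → C##
5th (perfect 5th) → E#
7th (minor 7th) → G#
9th (major 9th) → B#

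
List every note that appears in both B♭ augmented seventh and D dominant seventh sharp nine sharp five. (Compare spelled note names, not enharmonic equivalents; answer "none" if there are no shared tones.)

B♭ augmented seventh = B-flat, D, F-sharp, A-flat.
D dominant seventh sharp nine sharp five = D, F-sharp, A-sharp, C, E-sharp.
Shared: D, F-sharp.

D  F-sharp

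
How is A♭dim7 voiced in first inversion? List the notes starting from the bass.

A♭dim7 = A♭–C♭–E𝄫–G𝄫; first inversion → third (C♭) lowest.

C♭, E𝄫, G𝄫, A♭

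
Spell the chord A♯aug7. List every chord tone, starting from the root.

A#  C##  E##  G#

Root A#, quality augmented seventh:
root → A#
3rd (major 3rd) → C##
5th (augmented 5th) → E##
7th (minor 7th) → G#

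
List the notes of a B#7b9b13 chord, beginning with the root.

B#7b9b13 is a dominant seventh flat nine flat thirteen built on B#.
- root: B#
- major 3rd: D##
- perfect 5th: F##
- minor 7th: A#
- minor 9th: C#
- minor 13th: G#

B# D## F## A# C# G#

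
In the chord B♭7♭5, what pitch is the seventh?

Ab

Root of B♭7♭5 = Bb. The 7th is a minor 7th: Bb up a minor 7th → Ab.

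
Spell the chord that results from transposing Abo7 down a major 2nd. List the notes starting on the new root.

Transposed root: Ab → Gb (major 2nd down). So we spell Gb diminished seventh:
Root: Gb
Minor 3rd (3rd): Bbb
Diminished 5th (5th): Dbb
Diminished 7th (7th): Fbb

Gb, Bbb, Dbb, Fbb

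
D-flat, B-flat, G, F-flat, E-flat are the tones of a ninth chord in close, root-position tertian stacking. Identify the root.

Stacking in thirds gives E-flat – G – B-flat – D-flat – F-flat, so E-flat is the root — E-flat dominant seventh flat nine.

E-flat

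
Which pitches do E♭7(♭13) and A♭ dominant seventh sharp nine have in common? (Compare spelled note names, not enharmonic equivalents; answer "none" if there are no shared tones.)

E♭7(♭13): Eb G Bb Db Cb
A♭ dominant seventh sharp nine: Ab C Eb Gb B
Common to both → Eb.

Eb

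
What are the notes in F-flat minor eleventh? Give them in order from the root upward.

F-flat A-double-flat C-flat E-double-flat G-flat B-double-flat

Root F-flat, quality minor eleventh:
F-flat — root
A-double-flat — minor 3rd
C-flat — perfect 5th
E-double-flat — minor 7th
G-flat — major 9th
B-double-flat — perfect 11th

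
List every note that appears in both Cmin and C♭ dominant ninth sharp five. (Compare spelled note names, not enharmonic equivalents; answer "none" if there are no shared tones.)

Eb, G

Cmin: C Eb G
C♭ dominant ninth sharp five: Cb Eb G Bbb Db
Common to both → Eb, G.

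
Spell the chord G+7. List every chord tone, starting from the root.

G+7 is an augmented seventh built on G.
G — root
B — major 3rd
D# — augmented 5th
F — minor 7th

G B D# F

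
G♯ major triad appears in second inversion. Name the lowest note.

G♯ major triad = G♯–B♯–D♯. Second inversion → fifth in the bass = D♯.

D♯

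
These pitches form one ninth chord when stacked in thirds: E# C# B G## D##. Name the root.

Arranged so that each adjacent pair is a third by letter name: C# – E# – G## – B – D##.
The bottom of that stack, C#, is the root (this is C# dominant seventh sharp nine sharp five).

C#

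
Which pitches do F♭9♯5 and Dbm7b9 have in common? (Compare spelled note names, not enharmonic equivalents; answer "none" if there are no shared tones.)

Fb Ab Ebb

F♭9♯5: Fb Ab C Ebb Gb
Dbm7b9: Db Fb Ab Cb Ebb
Common to both → Fb, Ab, Ebb.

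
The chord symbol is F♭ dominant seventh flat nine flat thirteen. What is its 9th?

F♭ dominant seventh flat nine flat thirteen is built on F-flat; its 9th is a minor 9th above the root.
A second above F uses the letter G, and the minor 9th above F-flat is G-double-flat.

G-double-flat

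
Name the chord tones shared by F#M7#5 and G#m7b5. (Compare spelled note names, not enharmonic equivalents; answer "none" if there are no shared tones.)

F#M7#5: F♯ A♯ C𝄪 E♯
G#m7b5: G♯ B D F♯
Common to both → F♯.

F♯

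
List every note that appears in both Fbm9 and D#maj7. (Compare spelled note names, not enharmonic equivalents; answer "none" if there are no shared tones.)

Fbm9 = Fb, Abb, Cb, Ebb, Gb.
D#maj7 = D#, F##, A#, C##.
Shared: none.

none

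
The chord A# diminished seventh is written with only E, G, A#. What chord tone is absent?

A# diminished seventh = A#, C#, E, G. The voicing lacks the 3rd (minor 3rd), C#.

C#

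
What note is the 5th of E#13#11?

B♯

E#13#11 is built on E♯; its 5th is a perfect 5th above the root.
A fifth above E uses the letter B, and the perfect 5th above E♯ is B♯.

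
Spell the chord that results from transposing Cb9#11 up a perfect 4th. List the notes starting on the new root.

A perfect 4th up from Cb is Fb, so the new chord is Fb dominant ninth sharp eleven.
root → Fb
3rd (major 3rd) → Ab
5th (perfect 5th) → Cb
7th (minor 7th) → Ebb
9th (major 9th) → Gb
11th (augmented 11th) → Bb

Fb Ab Cb Ebb Gb Bb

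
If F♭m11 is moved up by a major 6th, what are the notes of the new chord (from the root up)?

Db  Fb  Ab  Cb  Eb  Gb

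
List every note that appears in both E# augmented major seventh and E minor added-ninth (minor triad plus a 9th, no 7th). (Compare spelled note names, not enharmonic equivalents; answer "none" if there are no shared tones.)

E# augmented major seventh = E#, G##, B##, D##.
E minor added-ninth = E, G, B, F#.
Shared: none.

none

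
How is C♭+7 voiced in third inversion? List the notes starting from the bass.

In root position, C♭+7 is Cb–Eb–G–Bbb.
Third inversion puts the seventh (Bbb) in the bass.

Bbb  Cb  Eb  G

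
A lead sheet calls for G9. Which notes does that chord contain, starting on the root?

G9: dominant ninth on G.
root → G
3rd (major 3rd) → B
5th (perfect 5th) → D
7th (minor 7th) → F
9th (major 9th) → A

G, B, D, F, A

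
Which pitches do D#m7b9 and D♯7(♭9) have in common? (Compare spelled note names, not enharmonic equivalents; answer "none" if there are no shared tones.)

D# – A# – C# – E

D#m7b9 = D#, F#, A#, C#, E.
D♯7(♭9) = D#, F##, A#, C#, E.
Shared: D#, A#, C#, E.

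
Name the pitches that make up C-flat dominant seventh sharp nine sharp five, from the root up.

Root C-flat, quality dominant seventh sharp nine sharp five:
Root: C-flat
Major 3rd (3rd): E-flat
Augmented 5th (5th): G
Minor 7th (7th): B-double-flat
Augmented 9th (9th): D

C-flat – E-flat – G – B-double-flat – D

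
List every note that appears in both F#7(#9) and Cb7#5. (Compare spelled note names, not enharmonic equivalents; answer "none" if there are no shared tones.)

F#7(#9) = F♯, A♯, C♯, E, G𝄪.
Cb7#5 = C♭, E♭, G, B𝄫.
Shared: none.

none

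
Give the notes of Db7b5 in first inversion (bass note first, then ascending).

Db7b5 = Db–F–Abb–Cb; first inversion → third (F) lowest.

F, Abb, Cb, Db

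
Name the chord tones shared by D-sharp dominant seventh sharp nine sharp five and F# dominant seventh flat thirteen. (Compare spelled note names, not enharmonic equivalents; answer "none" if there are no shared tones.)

D-sharp dominant seventh sharp nine sharp five: D-sharp F-double-sharp A-double-sharp C-sharp E-double-sharp
F# dominant seventh flat thirteen: F-sharp A-sharp C-sharp E D
Common to both → C-sharp.

C-sharp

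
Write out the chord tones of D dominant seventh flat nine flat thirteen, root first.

D – F-sharp – A – C – E-flat – B-flat

Root D, quality dominant seventh flat nine flat thirteen:
D — root
F-sharp — major 3rd
A — perfect 5th
C — minor 7th
E-flat — minor 9th
B-flat — minor 13th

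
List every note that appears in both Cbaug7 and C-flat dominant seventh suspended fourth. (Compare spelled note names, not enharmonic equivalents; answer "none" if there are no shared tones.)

Cb – Bbb

Cbaug7: Cb Eb G Bbb
C-flat dominant seventh suspended fourth: Cb Fb Gb Bbb
Common to both → Cb, Bbb.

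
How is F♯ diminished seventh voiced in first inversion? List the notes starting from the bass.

A  C  E-flat  F-sharp

F♯ diminished seventh = F-sharp–A–C–E-flat; first inversion → third (A) lowest.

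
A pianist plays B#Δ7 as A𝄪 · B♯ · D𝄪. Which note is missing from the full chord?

F𝄪

B#Δ7 = B♯, D𝄪, F𝄪, A𝄪. The voicing lacks the 5th (perfect 5th), F𝄪.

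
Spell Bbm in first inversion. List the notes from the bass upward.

In root position, Bbm is B♭–D♭–F.
First inversion puts the third (D♭) in the bass.

D♭ F B♭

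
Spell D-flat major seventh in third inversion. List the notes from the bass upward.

D-flat major seventh = D-flat–F–A-flat–C; third inversion → seventh (C) lowest.

C  D-flat  F  A-flat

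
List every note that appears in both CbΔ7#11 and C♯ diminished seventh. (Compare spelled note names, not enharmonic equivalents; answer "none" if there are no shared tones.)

Bb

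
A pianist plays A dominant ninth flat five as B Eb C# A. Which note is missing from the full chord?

G

A dominant ninth flat five = A, C#, Eb, G, B. The voicing lacks the 7th (minor 7th), G.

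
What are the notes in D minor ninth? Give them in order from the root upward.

D, F, A, C, E

Root D, quality minor ninth:
Root: D
Minor 3rd (3rd): F
Perfect 5th (5th): A
Minor 7th (7th): C
Major 9th (9th): E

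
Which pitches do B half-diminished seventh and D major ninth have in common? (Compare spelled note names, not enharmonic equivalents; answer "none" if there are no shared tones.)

D, A

B half-diminished seventh = B, D, F, A.
D major ninth = D, F-sharp, A, C-sharp, E.
Shared: D, A.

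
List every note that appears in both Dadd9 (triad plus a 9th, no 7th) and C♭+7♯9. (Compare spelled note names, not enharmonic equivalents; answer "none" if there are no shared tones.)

Dadd9: D F♯ A E
C♭+7♯9: C♭ E♭ G B𝄫 D
Common to both → D.

D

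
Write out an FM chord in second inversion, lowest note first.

C – F – A

In root position, FM is F–A–C.
Second inversion puts the fifth (C) in the bass.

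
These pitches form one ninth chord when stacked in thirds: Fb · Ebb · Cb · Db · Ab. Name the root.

Arranged so that each adjacent pair is a third by letter name: Db – Fb – Ab – Cb – Ebb.
The bottom of that stack, Db, is the root (this is Db minor seventh flat nine).

Db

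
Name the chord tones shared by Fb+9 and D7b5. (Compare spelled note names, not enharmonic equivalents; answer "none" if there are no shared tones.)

Ab, C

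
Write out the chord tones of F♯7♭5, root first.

Root F#, quality dominant seventh flat five:
root → F#
3rd (major 3rd) → A#
5th (diminished 5th) → C
7th (minor 7th) → E

F# – A# – C – E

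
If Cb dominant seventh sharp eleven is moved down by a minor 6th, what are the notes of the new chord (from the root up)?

E♭  G  B♭  D♭  A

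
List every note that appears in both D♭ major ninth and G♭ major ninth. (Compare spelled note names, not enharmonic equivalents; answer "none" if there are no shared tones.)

D♭ major ninth = D-flat, F, A-flat, C, E-flat.
G♭ major ninth = G-flat, B-flat, D-flat, F, A-flat.
Shared: D-flat, F, A-flat.

D-flat, F, A-flat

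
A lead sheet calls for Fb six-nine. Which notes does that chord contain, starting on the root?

Fb, Ab, Cb, Db, Gb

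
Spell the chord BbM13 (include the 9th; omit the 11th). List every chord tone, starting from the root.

Bb, D, F, A, C, G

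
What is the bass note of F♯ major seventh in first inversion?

F♯ major seventh = F♯–A♯–C♯–E♯. First inversion → third in the bass = A♯.

A♯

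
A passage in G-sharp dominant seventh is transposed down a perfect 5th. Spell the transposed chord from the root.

C-sharp – E-sharp – G-sharp – B

G-sharp down a perfect 5th → C-sharp. New chord: C-sharp dominant seventh.
C-sharp — root
E-sharp — major 3rd
G-sharp — perfect 5th
B — minor 7th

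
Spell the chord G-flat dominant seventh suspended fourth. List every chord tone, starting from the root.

G-flat – C-flat – D-flat – F-flat

G-flat dominant seventh suspended fourth is a dominant seventh suspended fourth built on G-flat.
Root: G-flat
Perfect 4th (4th): C-flat
Perfect 5th (5th): D-flat
Minor 7th (7th): F-flat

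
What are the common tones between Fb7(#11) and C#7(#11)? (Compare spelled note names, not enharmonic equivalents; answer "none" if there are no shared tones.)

Fb7(#11): Fb Ab Cb Ebb Bb
C#7(#11): C# E# G# B F##
Common to both → none.

none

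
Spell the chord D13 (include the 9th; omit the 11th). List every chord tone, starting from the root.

D – F♯ – A – C – E – B

Root D, quality dominant thirteenth:
D — root
F♯ — major 3rd
A — perfect 5th
C — minor 7th
E — major 9th
B — major 13th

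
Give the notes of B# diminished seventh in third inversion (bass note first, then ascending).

A, B-sharp, D-sharp, F-sharp

B# diminished seventh = B-sharp–D-sharp–F-sharp–A; third inversion → seventh (A) lowest.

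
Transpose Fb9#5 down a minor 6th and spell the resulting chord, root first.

A♭, C, E, G♭, B♭

Transposed root: F♭ → A♭ (minor 6th down). So we spell A♭ dominant ninth sharp five:
A♭ — root
C — major 3rd
E — augmented 5th
G♭ — minor 7th
B♭ — major 9th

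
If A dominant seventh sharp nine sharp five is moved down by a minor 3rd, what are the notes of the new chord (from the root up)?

A minor 3rd down from A is F#, so the new chord is F# dominant seventh sharp nine sharp five.
F# — root
A# — major 3rd
C## — augmented 5th
E — minor 7th
G## — augmented 9th

F# A# C## E G##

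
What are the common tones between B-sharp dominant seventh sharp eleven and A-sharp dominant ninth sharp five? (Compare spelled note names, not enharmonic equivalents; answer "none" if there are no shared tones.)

B-sharp, A-sharp, E-double-sharp

B-sharp dominant seventh sharp eleven = B-sharp, D-double-sharp, F-double-sharp, A-sharp, E-double-sharp.
A-sharp dominant ninth sharp five = A-sharp, C-double-sharp, E-double-sharp, G-sharp, B-sharp.
Shared: B-sharp, A-sharp, E-double-sharp.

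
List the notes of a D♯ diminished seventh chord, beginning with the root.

D-sharp  F-sharp  A  C

D♯ diminished seventh is a diminished seventh built on D-sharp.
D-sharp — root
F-sharp — minor 3rd
A — diminished 5th
C — diminished 7th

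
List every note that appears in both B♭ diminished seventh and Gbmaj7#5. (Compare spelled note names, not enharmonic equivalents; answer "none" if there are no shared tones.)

B♭

B♭ diminished seventh: B♭ D♭ F♭ A𝄫
Gbmaj7#5: G♭ B♭ D F
Common to both → B♭.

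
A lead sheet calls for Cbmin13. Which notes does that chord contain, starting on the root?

Cb  Ebb  Gb  Bbb  Db  Fb  Ab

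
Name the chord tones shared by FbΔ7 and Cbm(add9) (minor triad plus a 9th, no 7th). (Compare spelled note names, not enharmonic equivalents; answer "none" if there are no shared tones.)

Cb

FbΔ7: Fb Ab Cb Eb
Cbm(add9): Cb Ebb Gb Db
Common to both → Cb.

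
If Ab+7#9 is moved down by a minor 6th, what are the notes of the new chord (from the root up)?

A minor 6th down from Ab is C, so the new chord is C dominant seventh sharp nine sharp five.
C — root
E — major 3rd
G# — augmented 5th
Bb — minor 7th
D# — augmented 9th

C, E, G#, Bb, D#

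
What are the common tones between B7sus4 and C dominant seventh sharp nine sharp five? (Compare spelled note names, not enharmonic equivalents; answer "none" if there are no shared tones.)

E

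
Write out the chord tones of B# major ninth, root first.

B# major ninth: major ninth on B#.
Root: B#
Major 3rd (3rd): D##
Perfect 5th (5th): F##
Major 7th (7th): A##
Major 9th (9th): C##

B# D## F## A## C##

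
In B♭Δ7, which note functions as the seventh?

A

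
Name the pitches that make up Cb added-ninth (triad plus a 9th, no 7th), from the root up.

Cb added-ninth is an added-ninth built on C♭.
- root: C♭
- major 3rd: E♭
- perfect 5th: G♭
- major 9th: D♭

C♭  E♭  G♭  D♭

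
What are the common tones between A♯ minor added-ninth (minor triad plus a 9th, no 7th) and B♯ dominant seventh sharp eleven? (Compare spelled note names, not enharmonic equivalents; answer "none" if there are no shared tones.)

A♯ minor added-ninth = A-sharp, C-sharp, E-sharp, B-sharp.
B♯ dominant seventh sharp eleven = B-sharp, D-double-sharp, F-double-sharp, A-sharp, E-double-sharp.
Shared: A-sharp, B-sharp.

A-sharp, B-sharp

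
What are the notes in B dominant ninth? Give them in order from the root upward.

B dominant ninth is a dominant ninth built on B.
- root: B
- major 3rd: D-sharp
- perfect 5th: F-sharp
- minor 7th: A
- major 9th: C-sharp

B D-sharp F-sharp A C-sharp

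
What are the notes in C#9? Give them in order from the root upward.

C#, E#, G#, B, D#

C#9: dominant ninth on C#.
root → C#
3rd (major 3rd) → E#
5th (perfect 5th) → G#
7th (minor 7th) → B
9th (major 9th) → D#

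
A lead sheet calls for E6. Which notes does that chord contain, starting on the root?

E, G#, B, C#

Root E, quality major sixth:
Root: E
Major 3rd (3rd): G#
Perfect 5th (5th): B
Major 6th (6th): C#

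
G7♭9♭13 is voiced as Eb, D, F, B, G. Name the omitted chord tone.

G7♭9♭13 = G, B, D, F, Ab, Eb. The voicing lacks the 9th (minor 9th), Ab.

Ab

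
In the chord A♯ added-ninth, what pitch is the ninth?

B-sharp

Root of A♯ added-ninth = A-sharp. The 9th is a major 9th: A-sharp up a major 9th → B-sharp.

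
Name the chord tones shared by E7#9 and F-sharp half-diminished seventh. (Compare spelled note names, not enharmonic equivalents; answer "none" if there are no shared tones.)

E

E7#9 = E, G#, B, D, F##.
F-sharp half-diminished seventh = F#, A, C, E.
Shared: E.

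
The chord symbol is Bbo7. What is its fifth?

F♭

Bbo7 is built on B♭; its 5th is a diminished 5th above the root.
A fifth above B uses the letter F, and the diminished 5th above B♭ is F♭.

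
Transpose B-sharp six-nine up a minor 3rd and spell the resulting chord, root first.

B# up a minor 3rd → D#. New chord: D# six-nine.
Root: D#
Major 3rd (3rd): F##
Perfect 5th (5th): A#
Major 6th (6th): B#
Major 9th (9th): E#

D# – F## – A# – B# – E#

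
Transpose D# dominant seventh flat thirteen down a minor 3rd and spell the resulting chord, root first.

B-sharp – D-double-sharp – F-double-sharp – A-sharp – G-sharp

A minor 3rd down from D-sharp is B-sharp, so the new chord is B-sharp dominant seventh flat thirteen.
- root: B-sharp
- major 3rd: D-double-sharp
- perfect 5th: F-double-sharp
- minor 7th: A-sharp
- minor 13th: G-sharp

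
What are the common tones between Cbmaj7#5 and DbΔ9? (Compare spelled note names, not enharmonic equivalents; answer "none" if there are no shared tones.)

Eb

Cbmaj7#5: Cb Eb G Bb
DbΔ9: Db F Ab C Eb
Common to both → Eb.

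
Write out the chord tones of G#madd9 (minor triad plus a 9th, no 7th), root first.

Root G#, quality minor added-ninth:
G# — root
B — minor 3rd
D# — perfect 5th
A# — major 9th

G# B D# A#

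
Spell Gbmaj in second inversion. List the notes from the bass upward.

In root position, Gbmaj is G♭–B♭–D♭.
Second inversion puts the fifth (D♭) in the bass.

D♭, G♭, B♭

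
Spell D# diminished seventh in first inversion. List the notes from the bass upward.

F-sharp, A, C, D-sharp

D# diminished seventh = D-sharp–F-sharp–A–C; first inversion → third (F-sharp) lowest.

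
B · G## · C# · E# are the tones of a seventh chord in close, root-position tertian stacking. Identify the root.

Stacking in thirds gives C# – E# – G## – B, so C# is the root — C# augmented seventh.

C#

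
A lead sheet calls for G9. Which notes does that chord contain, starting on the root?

G9 is a dominant ninth built on G.
G — root
B — major 3rd
D — perfect 5th
F — minor 7th
A — major 9th

G B D F A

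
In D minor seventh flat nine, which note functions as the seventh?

D minor seventh flat nine is built on D; its 7th is a minor 7th above the root.
A seventh above D uses the letter C, and the minor 7th above D is C.

C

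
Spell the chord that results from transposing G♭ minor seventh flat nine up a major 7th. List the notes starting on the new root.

Transposed root: G-flat → F (major 7th up). So we spell F minor seventh flat nine:
- root: F
- minor 3rd: A-flat
- perfect 5th: C
- minor 7th: E-flat
- minor 9th: G-flat

F, A-flat, C, E-flat, G-flat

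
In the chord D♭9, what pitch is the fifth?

Ab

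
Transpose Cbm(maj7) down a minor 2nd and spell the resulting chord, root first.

Cb down a minor 2nd → Bb. New chord: Bb minor-major seventh.
root → Bb
3rd (minor 3rd) → Db
5th (perfect 5th) → F
7th (major 7th) → A

Bb  Db  F  A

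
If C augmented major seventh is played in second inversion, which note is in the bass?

G-sharp

C augmented major seventh = C–E–G-sharp–B. Second inversion → fifth in the bass = G-sharp.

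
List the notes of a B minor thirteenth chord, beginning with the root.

Root B, quality minor thirteenth:
B — root
D — minor 3rd
F# — perfect 5th
A — minor 7th
C# — major 9th
E — perfect 11th
G# — major 13th

B, D, F#, A, C#, E, G#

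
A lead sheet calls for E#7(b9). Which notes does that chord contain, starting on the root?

E# G## B# D# F#

E#7(b9) is a dominant seventh flat nine built on E#.
Root: E#
Major 3rd (3rd): G##
Perfect 5th (5th): B#
Minor 7th (7th): D#
Minor 9th (9th): F#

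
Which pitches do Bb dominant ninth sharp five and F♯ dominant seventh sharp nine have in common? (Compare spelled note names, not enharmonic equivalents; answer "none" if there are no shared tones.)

Bb dominant ninth sharp five: B-flat D F-sharp A-flat C
F♯ dominant seventh sharp nine: F-sharp A-sharp C-sharp E G-double-sharp
Common to both → F-sharp.

F-sharp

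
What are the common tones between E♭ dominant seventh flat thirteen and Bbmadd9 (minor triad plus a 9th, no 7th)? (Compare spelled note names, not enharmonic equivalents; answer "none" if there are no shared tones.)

E♭ dominant seventh flat thirteen = Eb, G, Bb, Db, Cb.
Bbmadd9 = Bb, Db, F, C.
Shared: Bb, Db.

Bb – Db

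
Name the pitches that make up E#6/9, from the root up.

E#, G##, B#, C##, F##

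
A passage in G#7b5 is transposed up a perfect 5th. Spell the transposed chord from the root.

D#  F##  A  C#

A perfect 5th up from G# is D#, so the new chord is D# dominant seventh flat five.
- root: D#
- major 3rd: F##
- diminished 5th: A
- minor 7th: C#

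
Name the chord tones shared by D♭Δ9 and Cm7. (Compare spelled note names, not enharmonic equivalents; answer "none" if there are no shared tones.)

C, E♭

D♭Δ9: D♭ F A♭ C E♭
Cm7: C E♭ G B♭
Common to both → C, E♭.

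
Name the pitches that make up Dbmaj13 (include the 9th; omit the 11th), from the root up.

Db F Ab C Eb Bb

Root Db, quality major thirteenth:
- root: Db
- major 3rd: F
- perfect 5th: Ab
- major 7th: C
- major 9th: Eb
- major 13th: Bb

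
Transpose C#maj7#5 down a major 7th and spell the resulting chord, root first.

D  F♯  A♯  C♯

Transposed root: C♯ → D (major 7th down). So we spell D augmented major seventh:
Root: D
Major 3rd (3rd): F♯
Augmented 5th (5th): A♯
Major 7th (7th): C♯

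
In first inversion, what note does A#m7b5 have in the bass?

C#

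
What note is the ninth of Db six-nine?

E-flat

Root of Db six-nine = D-flat. The 9th is a major 9th: D-flat up a major 9th → E-flat.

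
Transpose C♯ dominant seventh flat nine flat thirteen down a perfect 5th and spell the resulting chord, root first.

C# down a perfect 5th → F#. New chord: F# dominant seventh flat nine flat thirteen.
- root: F#
- major 3rd: A#
- perfect 5th: C#
- minor 7th: E
- minor 9th: G
- minor 13th: D

F#  A#  C#  E  G  D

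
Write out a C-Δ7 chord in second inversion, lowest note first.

C-Δ7 = C–Eb–G–B; second inversion → fifth (G) lowest.

G, B, C, Eb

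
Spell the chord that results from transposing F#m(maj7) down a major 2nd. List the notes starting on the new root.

E, G, B, D#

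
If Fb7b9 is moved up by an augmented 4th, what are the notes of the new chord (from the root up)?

Bb – D – F – Ab – Cb

An augmented 4th up from Fb is Bb, so the new chord is Bb dominant seventh flat nine.
Root: Bb
Major 3rd (3rd): D
Perfect 5th (5th): F
Minor 7th (7th): Ab
Minor 9th (9th): Cb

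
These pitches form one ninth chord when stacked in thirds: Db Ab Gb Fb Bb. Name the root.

Gb

Arranged so that each adjacent pair is a third by letter name: Gb – Bb – Db – Fb – Ab.
The bottom of that stack, Gb, is the root (this is Gb dominant ninth).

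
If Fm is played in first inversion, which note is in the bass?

Ab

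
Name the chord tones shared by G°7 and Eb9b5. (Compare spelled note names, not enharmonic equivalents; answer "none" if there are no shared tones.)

G Db

G°7 = G, Bb, Db, Fb.
Eb9b5 = Eb, G, Bbb, Db, F.
Shared: G, Db.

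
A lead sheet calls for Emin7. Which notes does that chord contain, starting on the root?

E G B D

Root E, quality minor seventh:
- root: E
- minor 3rd: G
- perfect 5th: B
- minor 7th: D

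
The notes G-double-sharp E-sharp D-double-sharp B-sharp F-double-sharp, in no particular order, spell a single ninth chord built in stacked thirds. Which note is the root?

E-sharp

Arranged so that each adjacent pair is a third by letter name: E-sharp – G-double-sharp – B-sharp – D-double-sharp – F-double-sharp.
The bottom of that stack, E-sharp, is the root (this is E-sharp major ninth).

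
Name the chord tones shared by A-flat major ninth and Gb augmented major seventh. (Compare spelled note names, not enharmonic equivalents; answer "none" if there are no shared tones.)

B-flat

A-flat major ninth = A-flat, C, E-flat, G, B-flat.
Gb augmented major seventh = G-flat, B-flat, D, F.
Shared: B-flat.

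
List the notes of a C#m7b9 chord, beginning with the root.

C#  E  G#  B  D

C#m7b9 is a minor seventh flat nine built on C#.
root → C#
3rd (minor 3rd) → E
5th (perfect 5th) → G#
7th (minor 7th) → B
9th (minor 9th) → D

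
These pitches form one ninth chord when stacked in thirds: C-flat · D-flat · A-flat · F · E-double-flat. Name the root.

Arranged so that each adjacent pair is a third by letter name: D-flat – F – A-flat – C-flat – E-double-flat.
The bottom of that stack, D-flat, is the root (this is D-flat dominant seventh flat nine).

D-flat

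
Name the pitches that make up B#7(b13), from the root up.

B#7(b13): dominant seventh flat thirteen on B#.
root → B#
3rd (major 3rd) → D##
5th (perfect 5th) → F##
7th (minor 7th) → A#
13th (minor 13th) → G#

B# D## F## A# G#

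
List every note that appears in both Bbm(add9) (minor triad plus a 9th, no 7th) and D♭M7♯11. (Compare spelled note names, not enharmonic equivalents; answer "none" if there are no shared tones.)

Db, F, C

Bbm(add9): Bb Db F C
D♭M7♯11: Db F Ab C G
Common to both → Db, F, C.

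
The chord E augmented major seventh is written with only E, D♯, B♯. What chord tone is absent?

E augmented major seventh = E, G♯, B♯, D♯. The voicing lacks the 3rd (major 3rd), G♯.

G♯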